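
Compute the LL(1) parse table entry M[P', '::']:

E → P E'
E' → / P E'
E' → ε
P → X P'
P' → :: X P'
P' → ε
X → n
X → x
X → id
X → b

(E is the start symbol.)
To find M[P', '::'], we find productions for P' where '::' is in the predict set (PREDICT(N → α) = (FIRST(α) \ {ε}) ∪ (FOLLOW(N) if α ⇒* ε)).

Relevant sets:
  FOLLOW(P') = { $, '/' }

P' → :: X P': PREDICT = { '::' }
  '::' is in predict set, so this production goes in M[P', '::']
P' → ε: PREDICT = { $, '/' }

M[P', '::'] = P' → :: X P'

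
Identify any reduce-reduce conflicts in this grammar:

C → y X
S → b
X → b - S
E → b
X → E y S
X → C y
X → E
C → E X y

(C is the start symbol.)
Augment with C' → C and build the canonical LR(0) collection (I0 = CLOSURE({[C' → . C]}), then GOTO on every symbol after a dot until no new states appear). It has 18 states:
  I0: { [C → . E X y], [C → . y X], [C' → . C], [E → . b] }  — shift
  I1: { [C' → C .] }  — accept
  I2: { [C → . E X y], [C → . y X], [C → E . X y], [E → . b], [X → . C y], [X → . E y S], [X → . E], [X → . b - S] }  — shift
  I3: { [E → b .] }  — reduce
  I4: { [C → . E X y], [C → . y X], [C → y . X], [E → . b], [X → . C y], [X → . E y S], [X → . E], [X → . b - S] }  — shift
  I5: { [X → C . y] }  — shift
  I6: { [C → . E X y], [C → . y X], [C → E . X y], [E → . b], [X → . C y], [X → . E y S], [X → . E], [X → . b - S], [X → E . y S], [X → E .] }  — shift, reduce
  I7: { [C → y X .] }  — reduce
  I8: { [E → b .], [X → b . - S] }  — shift, reduce
  I9: { [S → . b], [X → b - . S] }  — shift
  I10: { [X → b - S .] }  — reduce
  I11: { [S → b .] }  — reduce
  I12: { [C → E X . y] }  — shift
  I13: { [C → . E X y], [C → . y X], [C → y . X], [E → . b], [S → . b], [X → . C y], [X → . E y S], [X → . E], [X → . b - S], [X → E y . S] }  — shift
  I14: { [X → E y S .] }  — reduce
  I15: { [E → b .], [S → b .], [X → b . - S] }  — shift, 2 reduces
  I16: { [C → E X y .] }  — reduce
  I17: { [X → C y .] }  — reduce

I15 contains complete items [E → b .], [S → b .] — reduce-reduce conflict.

Answer: Yes — I15: [E → b .] vs [S → b .]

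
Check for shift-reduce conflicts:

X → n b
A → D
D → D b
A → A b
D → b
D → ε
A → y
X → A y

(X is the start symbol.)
A shift-reduce conflict occurs when an LR(0) state has both:
  - a complete (reduce) item [A → α .] (dot at the end), and
  - a shift item [B → β . c γ] (dot before a terminal).

Augment with X' → X and build the canonical LR(0) collection (I0 = CLOSURE({[X' → . X]}), then GOTO on every symbol after a dot until no new states appear). It has 11 states:
  I0: { [A → . A b], [A → . D], [A → . y], [D → . D b], [D → . b], [D → .], [X → . A y], [X → . n b], [X' → . X] }  — shift, reduce
  I1: { [A → A . b], [X → A . y] }  — shift
  I2: { [A → D .], [D → D . b] }  — shift, reduce
  I3: { [X' → X .] }  — accept
  I4: { [D → b .] }  — reduce
  I5: { [X → n . b] }  — shift
  I6: { [A → y .] }  — reduce
  I7: { [X → n b .] }  — reduce
  I8: { [D → D b .] }  — reduce
  I9: { [A → A b .] }  — reduce
  I10: { [X → A y .] }  — reduce

I0 contains reduce item [D → .] and shift items [A → . y], [D → . b], [X → . n b] — shift-reduce conflict.
I2 contains reduce item [A → D .] and shift item [D → D . b] — shift-reduce conflict.

Answer: Yes — I0: [D → .] vs [A → . y]; I2: [A → D .] vs [D → D . b]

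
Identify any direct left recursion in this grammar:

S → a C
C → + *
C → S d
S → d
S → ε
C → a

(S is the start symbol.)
No direct left recursion

Direct left recursion occurs when N → N α for some non-terminal N (the right-hand side begins with the left-hand side itself).

S → a C: starts with a
C → + *: starts with '+'
C → S d: starts with S
S → d: starts with d
S → ε: starts with ε
C → a: starts with a

No direct left recursion found.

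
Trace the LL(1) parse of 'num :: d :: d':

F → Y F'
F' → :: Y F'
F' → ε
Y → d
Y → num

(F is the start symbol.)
LL(1) parsing maintains a stack (initially the start symbol over $) and the input. At each step: if the stack top is a terminal, match it against the current input token; if it is a non-terminal N, replace it with the RHS of M[N, lookahead] (the unique production whose predict set contains the lookahead).

Stack is shown with the top on the left.

Stack      Input            Action
----------------------------------
F $        num :: d :: d $  output F → Y F'
Y F' $     num :: d :: d $  output Y → num
num F' $   num :: d :: d $  match 'num'
F' $       :: d :: d $      output F' → :: Y F'
:: Y F' $  :: d :: d $      match '::'
Y F' $     d :: d $         output Y → d
d F' $     d :: d $         match 'd'
F' $       :: d $           output F' → :: Y F'
:: Y F' $  :: d $           match '::'
Y F' $     d $              output Y → d
d F' $     d $              match 'd'
F' $       $                output F' → ε
$          $                accept

The string is accepted.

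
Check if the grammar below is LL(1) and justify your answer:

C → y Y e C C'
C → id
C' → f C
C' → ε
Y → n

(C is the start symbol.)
No. Predict set conflict for C': { 'f' }

A grammar is LL(1) if for each non-terminal N with multiple productions, the predict sets of those productions are pairwise disjoint, where PREDICT(N → α) = (FIRST(α) \ {ε}) ∪ (FOLLOW(N) if α ⇒* ε).

Relevant sets:
  FOLLOW(C') = { $, 'f' }

For C:
  PREDICT(C → y Y e C C') = { 'y' }
  PREDICT(C → id) = { 'id' }
For C':
  PREDICT(C' → f C) = { 'f' }
  PREDICT(C' → ε) = { $, 'f' }
Y has a single production, so nothing to check there.

Conflict found: Predict set conflict for C': { 'f' }
The grammar is NOT LL(1).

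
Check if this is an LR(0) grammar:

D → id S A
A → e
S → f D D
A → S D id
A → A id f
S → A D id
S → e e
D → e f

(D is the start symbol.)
No. Shift-reduce conflict between [A → e .] and [S → e . e]

A grammar is LR(0) if no state in the canonical LR(0) collection has:
  - both a shift item (dot before a terminal) and a complete item (shift-reduce conflict), or
  - two or more complete items (reduce-reduce conflict; the accept item [D' → D .] counts as a complete item here).

Augment with D' → D and build the canonical LR(0) collection (I0 = CLOSURE({[D' → . D]}), then GOTO on every symbol after a dot until no new states appear). It has 21 states:
  I0: { [D → . e f], [D → . id S A], [D' → . D] }  — shift
  I1: { [D' → D .] }  — accept
  I2: { [D → e . f] }  — shift
  I3: { [A → . A id f], [A → . S D id], [A → . e], [D → id . S A], [S → . A D id], [S → . e e], [S → . f D D] }  — shift
  I4: { [A → A . id f], [D → . e f], [D → . id S A], [S → A . D id] }  — shift
  I5: { [A → . A id f], [A → . S D id], [A → . e], [A → S . D id], [D → . e f], [D → . id S A], [D → id S . A], [S → . A D id], [S → . e e], [S → . f D D] }  — shift
  I6: { [A → e .], [S → e . e] }  — shift, reduce
  I7: { [D → . e f], [D → . id S A], [S → f . D D] }  — shift
  I8: { [D → . e f], [D → . id S A], [S → f D . D] }  — shift
  I9: { [S → f D D .] }  — reduce
  I10: { [S → e e .] }  — reduce
  I11: { [A → A . id f], [D → . e f], [D → . id S A], [D → id S A .], [S → A . D id] }  — shift, reduce
  I12: { [A → S D . id] }  — shift
  I13: { [A → S . D id], [D → . e f], [D → . id S A] }  — shift
  I14: { [A → e .], [D → e . f], [S → e . e] }  — shift, reduce
  I15: { [D → e f .] }  — reduce
  I16: { [A → S D id .] }  — reduce
  I17: { [S → A D . id] }  — shift
  I18: { [A → . A id f], [A → . S D id], [A → . e], [A → A id . f], [D → id . S A], [S → . A D id], [S → . e e], [S → . f D D] }  — shift
  I19: { [A → A id f .], [D → . e f], [D → . id S A], [S → f . D D] }  — shift, reduce
  I20: { [S → A D id .] }  — reduce

Conflict in state I6:
  Shift-reduce conflict between [A → e .] and [S → e . e]
So the grammar is NOT LR(0).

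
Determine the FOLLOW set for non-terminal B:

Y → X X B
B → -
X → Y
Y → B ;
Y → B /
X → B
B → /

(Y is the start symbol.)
{ $, '-', '/', ';' }

In Y → X X B: B is at the end, add FOLLOW(Y)
In Y → B ;: B is followed by ';', add FIRST(';') \ {ε} = { ';' }
In Y → B /: B is followed by '/', add FIRST('/') \ {ε} = { '/' }
In X → B: B is at the end, add FOLLOW(X)

The FOLLOW sets referred to above (computed the same way, to a fixed point):
  FOLLOW(Y) = { $, '-', '/' }
  FOLLOW(X) = { '-', '/' }

Taking the union: FOLLOW(B) = { $, '-', '/', ';' }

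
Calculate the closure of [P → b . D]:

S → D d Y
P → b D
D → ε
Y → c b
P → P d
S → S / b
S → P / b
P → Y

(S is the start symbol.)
{ [D → .], [P → b . D] }

To compute CLOSURE, for each item [A → α.Bβ] where B is a non-terminal, add [B → .γ] for all productions B → γ; repeat for the newly added items until nothing changes.

Start with: [P → b . D]
  [P → b . D] has the dot before D: add [D → .]
No further items can be added.

CLOSURE = { [D → .], [P → b . D] }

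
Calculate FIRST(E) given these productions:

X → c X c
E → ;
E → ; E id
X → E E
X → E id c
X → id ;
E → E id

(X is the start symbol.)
{ ';' }

To compute FIRST(E), examine every production with E on the left-hand side, reading each right-hand side left to right until a non-nullable symbol is reached.

From E → ;:
  - ';' is a terminal: add ';' and stop
From E → ; E id:
  - ';' is a terminal: add ';' and stop
From E → E id:
  - E is the symbol being defined: contributes nothing new
    E is not nullable, so stop

Collecting: FIRST(E) = { ';' }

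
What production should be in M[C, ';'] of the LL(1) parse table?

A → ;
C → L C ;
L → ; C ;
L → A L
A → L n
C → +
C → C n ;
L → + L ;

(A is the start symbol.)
To find M[C, ';'], we find productions for C where ';' is in the predict set (PREDICT(N → α) = (FIRST(α) \ {ε}) ∪ (FOLLOW(N) if α ⇒* ε)).

Relevant sets:
  FIRST(L) = { '+', ';' }
  FIRST(C) = { '+', ';' }

C → L C ;: PREDICT = { '+', ';' }
  ';' is in predict set, so this production goes in M[C, ';']
C → +: PREDICT = { '+' }
C → C n ;: PREDICT = { '+', ';' }
  ';' is in predict set, so this production goes in M[C, ';']

M[C, ';'] = C → L C ;, C → C n ;  (a multiply-defined cell — the grammar is not LL(1))

Answer: C → L C ;, C → C n ;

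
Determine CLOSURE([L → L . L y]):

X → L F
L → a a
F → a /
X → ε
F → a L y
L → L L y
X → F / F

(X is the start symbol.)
To compute CLOSURE, for each item [A → α.Bβ] where B is a non-terminal, add [B → .γ] for all productions B → γ; repeat for the newly added items until nothing changes.

Start with: [L → L . L y]
  [L → L . L y] has the dot before L: add [L → . a a], [L → . L L y]
No further items can be added.

CLOSURE = { [L → . L L y], [L → . a a], [L → L . L y] }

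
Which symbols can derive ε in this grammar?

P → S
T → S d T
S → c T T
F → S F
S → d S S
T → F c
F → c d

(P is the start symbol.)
There are no ε-productions, so no non-terminal can derive ε.
No non-terminals are nullable.

Answer: None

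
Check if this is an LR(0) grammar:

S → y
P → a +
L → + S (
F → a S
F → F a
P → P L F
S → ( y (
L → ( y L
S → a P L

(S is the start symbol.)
No. Shift-reduce conflict between [S → a P L .] and [F → . a S]

Augment with S' → S and build the canonical LR(0) collection (I0 = CLOSURE({[S' → . S]}), then GOTO on every symbol after a dot until no new states appear). It has 21 states:
  I0: { [S → . ( y (], [S → . a P L], [S → . y], [S' → . S] }  — shift
  I1: { [S → ( . y (] }  — shift
  I2: { [S' → S .] }  — accept
  I3: { [P → . P L F], [P → . a +], [S → a . P L] }  — shift
  I4: { [S → y .] }  — reduce
  I5: { [L → . ( y L], [L → . + S (], [P → P . L F], [S → a P . L] }  — shift
  I6: { [P → a . +] }  — shift
  I7: { [P → a + .] }  — reduce
  I8: { [L → ( . y L] }  — shift
  I9: { [L → + . S (], [S → . ( y (], [S → . a P L], [S → . y] }  — shift
  I10: { [F → . F a], [F → . a S], [P → P L . F], [S → a P L .] }  — shift, reduce
  I11: { [F → F . a], [P → P L F .] }  — shift, reduce
  I12: { [F → a . S], [S → . ( y (], [S → . a P L], [S → . y] }  — shift
  I13: { [F → a S .] }  — reduce
  I14: { [F → F a .] }  — reduce
  I15: { [L → + S . (] }  — shift
  I16: { [L → + S ( .] }  — reduce
  I17: { [L → ( y . L], [L → . ( y L], [L → . + S (] }  — shift
  I18: { [L → ( y L .] }  — reduce
  I19: { [S → ( y . (] }  — shift
  I20: { [S → ( y ( .] }  — reduce

Conflict in state I10:
  Shift-reduce conflict between [S → a P L .] and [F → . a S]
So the grammar is NOT LR(0).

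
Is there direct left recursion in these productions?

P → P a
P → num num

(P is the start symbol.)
Yes, P is left-recursive

P → P a: LEFT RECURSIVE (starts with P)
P → num num: starts with num

The grammar has direct left recursion on: P.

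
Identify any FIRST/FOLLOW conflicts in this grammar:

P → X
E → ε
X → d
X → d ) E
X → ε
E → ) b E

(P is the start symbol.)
No FIRST/FOLLOW conflicts.

Nullable non-terminals: E, P, X.

E: nullable alternative(s) E → ε; FOLLOW(E) = { $ }
  E → ε: FIRST \ {ε} = { } — this is the only nullable alternative, skip
  E → ) b E: FIRST \ {ε} = { ')' } — disjoint from FOLLOW(E)
P has a nullable alternative but only one production, so nothing to check.

X: nullable alternative(s) X → ε; FOLLOW(X) = { $ }
  X → d: FIRST \ {ε} = { 'd' } — disjoint from FOLLOW(X)
  X → d ) E: FIRST \ {ε} = { 'd' } — disjoint from FOLLOW(X)
  X → ε: FIRST \ {ε} = { } — this is the only nullable alternative, skip

No FIRST/FOLLOW conflicts found.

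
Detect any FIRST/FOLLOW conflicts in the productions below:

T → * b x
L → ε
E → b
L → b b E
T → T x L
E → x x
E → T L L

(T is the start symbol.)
Yes. L → b b E with FOLLOW(L) on { 'b' }

Nullable non-terminals: L.

L: nullable alternative(s) L → ε; FOLLOW(L) = { $, 'b', 'x' }
  L → ε: FIRST \ {ε} = { } — this is the only nullable alternative, skip
  L → b b E: FIRST \ {ε} = { 'b' } — overlaps FOLLOW(L) on { 'b' }: CONFLICT

E, T have no nullable alternative, so no FIRST/FOLLOW check is needed there.

So the grammar has 1 FIRST/FOLLOW conflict (marked CONFLICT above).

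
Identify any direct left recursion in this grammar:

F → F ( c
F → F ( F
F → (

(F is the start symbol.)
Yes, F is left-recursive

F → F ( c: LEFT RECURSIVE (starts with F)
F → F ( F: LEFT RECURSIVE (starts with F)
F → (: starts with '('

The grammar has direct left recursion on: F.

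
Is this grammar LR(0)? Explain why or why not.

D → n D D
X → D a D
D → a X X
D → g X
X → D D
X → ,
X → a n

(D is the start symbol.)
Augment with D' → D and build the canonical LR(0) collection (I0 = CLOSURE({[D' → . D]}), then GOTO on every symbol after a dot until no new states appear). It has 17 states:
  I0: { [D → . a X X], [D → . g X], [D → . n D D], [D' → . D] }  — shift
  I1: { [D' → D .] }  — accept
  I2: { [D → . a X X], [D → . g X], [D → . n D D], [D → a . X X], [X → . ,], [X → . D D], [X → . D a D], [X → . a n] }  — shift
  I3: { [D → . a X X], [D → . g X], [D → . n D D], [D → g . X], [X → . ,], [X → . D D], [X → . D a D], [X → . a n] }  — shift
  I4: { [D → . a X X], [D → . g X], [D → . n D D], [D → n . D D] }  — shift
  I5: { [D → . a X X], [D → . g X], [D → . n D D], [D → n D . D] }  — shift
  I6: { [D → n D D .] }  — reduce
  I7: { [X → , .] }  — reduce
  I8: { [D → . a X X], [D → . g X], [D → . n D D], [X → D . D], [X → D . a D] }  — shift
  I9: { [D → g X .] }  — reduce
  I10: { [D → . a X X], [D → . g X], [D → . n D D], [D → a . X X], [X → . ,], [X → . D D], [X → . D a D], [X → . a n], [X → a . n] }  — shift
  I11: { [D → . a X X], [D → . g X], [D → . n D D], [D → a X . X], [X → . ,], [X → . D D], [X → . D a D], [X → . a n] }  — shift
  I12: { [D → . a X X], [D → . g X], [D → . n D D], [D → n . D D], [X → a n .] }  — shift, reduce
  I13: { [D → a X X .] }  — reduce
  I14: { [X → D D .] }  — reduce
  I15: { [D → . a X X], [D → . g X], [D → . n D D], [D → a . X X], [X → . ,], [X → . D D], [X → . D a D], [X → . a n], [X → D a . D] }  — shift
  I16: { [D → . a X X], [D → . g X], [D → . n D D], [X → D . D], [X → D . a D], [X → D a D .] }  — shift, reduce

Conflict in state I12:
  Shift-reduce conflict between [X → a n .] and [D → . a X X]
So the grammar is NOT LR(0).

Answer: No. Shift-reduce conflict between [X → a n .] and [D → . a X X]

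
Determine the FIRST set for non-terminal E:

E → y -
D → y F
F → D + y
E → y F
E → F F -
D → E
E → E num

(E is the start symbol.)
{ 'y' }

To compute FIRST(E), examine every production with E on the left-hand side, reading each right-hand side left to right until a non-nullable symbol is reached.

FIRST sets of the other non-terminals involved (by the same procedure, iterated to a fixed point):
  FIRST(F) = { 'y' }

From E → y -:
  - y is a terminal: add 'y' and stop
From E → y F:
  - y is a terminal: add 'y' and stop
From E → F F -:
  - F is a non-terminal: add FIRST(F) \ {ε} = { 'y' }
    F is not nullable, so stop
From E → E num:
  - E is the symbol being defined: contributes nothing new
    E is not nullable, so stop

Collecting: FIRST(E) = { 'y' }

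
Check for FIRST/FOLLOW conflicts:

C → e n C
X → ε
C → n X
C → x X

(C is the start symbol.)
Nullable non-terminals: X.
X has a nullable alternative but only one production, so nothing to check.

C has no nullable alternative, so no FIRST/FOLLOW check is needed there.

No FIRST/FOLLOW conflicts found.

Answer: No FIRST/FOLLOW conflicts.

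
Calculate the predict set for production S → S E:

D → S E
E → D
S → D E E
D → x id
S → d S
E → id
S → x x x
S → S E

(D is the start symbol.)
{ 'd', 'x' }

PREDICT(S → S E) = (FIRST(RHS) \ {ε}) ∪ (FOLLOW(S) if ε ∈ FIRST(RHS), i.e. RHS ⇒* ε)
FIRST(S) = { 'd', 'x' }
FIRST(S E) = { 'd', 'x' }
ε ∉ FIRST(S E), so FOLLOW(S) is not added.
PREDICT(S → S E) = { 'd', 'x' }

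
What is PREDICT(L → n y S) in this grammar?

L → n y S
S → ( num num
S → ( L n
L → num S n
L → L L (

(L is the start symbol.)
PREDICT(L → n y S) = (FIRST(RHS) \ {ε}) ∪ (FOLLOW(L) if ε ∈ FIRST(RHS), i.e. RHS ⇒* ε)
FIRST(n y S) = { 'n' }
ε ∉ FIRST(n y S), so FOLLOW(L) is not added.
PREDICT(L → n y S) = { 'n' }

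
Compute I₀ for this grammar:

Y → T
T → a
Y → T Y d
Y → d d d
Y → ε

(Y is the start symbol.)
{ [T → . a], [Y → . T Y d], [Y → . T], [Y → . d d d], [Y → .], [Y' → . Y] }

First, augment the grammar with Y' → Y
I₀ = CLOSURE({ [Y' → . Y] }):
  [Y' → . Y] has the dot before Y: add [Y → . T], [Y → . T Y d], [Y → . d d d], [Y → .]
  [Y → . T] has the dot before T: add [T → . a]
No further items can be added.

I₀ = { [T → . a], [Y → . T Y d], [Y → . T], [Y → . d d d], [Y → .], [Y' → . Y] }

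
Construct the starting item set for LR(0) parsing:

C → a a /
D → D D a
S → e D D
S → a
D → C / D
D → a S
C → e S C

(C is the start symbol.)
First, augment the grammar with C' → C
I₀ = CLOSURE({ [C' → . C] }):
  [C' → . C] has the dot before C: add [C → . a a /], [C → . e S C]
No further items can be added.

I₀ = { [C → . a a /], [C → . e S C], [C' → . C] }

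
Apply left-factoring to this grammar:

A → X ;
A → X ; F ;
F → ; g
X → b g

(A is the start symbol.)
Left-factoring transforms A → αβ₁ | αβ₂ into A → αA' and A' → β₁ | β₂
(α is the longest common prefix among the alternatives). Repeat until
no nonterminal has two alternatives with a common prefix.

Round 1: A has alternatives sharing prefix 'X ;'. Introduce A': A → X ; A'
  Add: A' → ε
  Add: A' → F ;

No remaining common prefixes — done.

Resulting grammar:
A → X ; A'
A' → ε
A' → F ;
F → ; g
X → b g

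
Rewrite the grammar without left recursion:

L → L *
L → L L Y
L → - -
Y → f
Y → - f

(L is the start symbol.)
L is directly left-recursive. The standard transformation for
  A → A α₁ | ... | A α_m | β₁ | ... | β_n
is
  A  → β₁ A' | ... | β_n A'
  A' → α₁ A' | ... | α_m A' | ε

L → - - becomes L → - - L'
L → L * becomes L' → * L'
L → L L Y becomes L' → L Y L'
Add L' → ε

Productions for other non-terminals are unchanged:
  Y → f
  Y → - f

Resulting grammar:
L → - - L'
L' → * L'
L' → L Y L'
L' → ε
Y → f
Y → - f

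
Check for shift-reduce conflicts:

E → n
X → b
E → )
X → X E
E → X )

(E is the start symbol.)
Augment with E' → E and build the canonical LR(0) collection (I0 = CLOSURE({[E' → . E]}), then GOTO on every symbol after a dot until no new states appear). It has 8 states:
  I0: { [E → . )], [E → . X )], [E → . n], [E' → . E], [X → . X E], [X → . b] }  — shift
  I1: { [E → ) .] }  — reduce
  I2: { [E' → E .] }  — accept
  I3: { [E → . )], [E → . X )], [E → . n], [E → X . )], [X → . X E], [X → . b], [X → X . E] }  — shift
  I4: { [X → b .] }  — reduce
  I5: { [E → n .] }  — reduce
  I6: { [E → ) .], [E → X ) .] }  — 2 reduces
  I7: { [X → X E .] }  — reduce

No state contains both a complete item and a shift item.

Answer: No shift-reduce conflicts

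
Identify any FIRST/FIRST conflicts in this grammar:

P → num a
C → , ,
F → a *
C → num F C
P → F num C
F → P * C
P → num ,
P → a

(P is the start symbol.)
Yes. P → num a / P → F num C on { 'num' }; P → num a / P → num ',' on { 'num' }; P → F num C / P → num ',' on { 'num' }; P → F num C / P → a on { 'a' }; F → a '*' / F → P '*' C on { 'a' }

FIRST sets of the non-terminals at (or reachable through a nullable prefix from) the front of some alternative:
  FIRST(F) = { 'a', 'num' }
  FIRST(P) = { 'a', 'num' }

Productions for P:
  P → num a: FIRST = { 'num' }
  P → F num C: FIRST = { 'a', 'num' }
  P → num ,: FIRST = { 'num' }
  P → a: FIRST = { 'a' }
Productions for C:
  C → , ,: FIRST = { ',' }
  C → num F C: FIRST = { 'num' }
Productions for F:
  F → a *: FIRST = { 'a' }
  F → P * C: FIRST = { 'a', 'num' }

Conflict for P: P → num a and P → F num C
  Overlap: { 'num' }
Conflict for P: P → num a and P → num ,
  Overlap: { 'num' }
Conflict for P: P → F num C and P → num ,
  Overlap: { 'num' }
Conflict for P: P → F num C and P → a
  Overlap: { 'a' }
Conflict for F: F → a * and F → P * C
  Overlap: { 'a' }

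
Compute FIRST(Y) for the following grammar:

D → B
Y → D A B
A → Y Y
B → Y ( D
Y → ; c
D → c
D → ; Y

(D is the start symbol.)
{ ';', 'c' }

To compute FIRST(Y), examine every production with Y on the left-hand side, reading each right-hand side left to right until a non-nullable symbol is reached.

FIRST sets of the other non-terminals involved (by the same procedure, iterated to a fixed point):
  FIRST(D) = { ';', 'c' }

From Y → D A B:
  - D is a non-terminal: add FIRST(D) \ {ε} = { ';', 'c' }
    D is not nullable, so stop
From Y → ; c:
  - ';' is a terminal: add ';' and stop

Collecting: FIRST(Y) = { ';', 'c' }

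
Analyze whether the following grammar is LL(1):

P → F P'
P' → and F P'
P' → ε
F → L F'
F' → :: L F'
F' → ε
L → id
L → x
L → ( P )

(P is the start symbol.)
Yes, the grammar is LL(1).

A grammar is LL(1) if for each non-terminal N with multiple productions, the predict sets of those productions are pairwise disjoint, where PREDICT(N → α) = (FIRST(α) \ {ε}) ∪ (FOLLOW(N) if α ⇒* ε).

Relevant sets:
  FOLLOW(P') = { $, ')' }
  FOLLOW(F') = { $, ')', 'and' }

For P':
  PREDICT(P' → and F P') = { 'and' }
  PREDICT(P' → ε) = { $, ')' }
For F':
  PREDICT(F' → :: L F') = { '::' }
  PREDICT(F' → ε) = { $, ')', 'and' }
For L:
  PREDICT(L → id) = { 'id' }
  PREDICT(L → x) = { 'x' }
  PREDICT(L → '(' P ')') = { '(' }
P, F have a single production, so nothing to check there.

All predict sets are disjoint. The grammar IS LL(1).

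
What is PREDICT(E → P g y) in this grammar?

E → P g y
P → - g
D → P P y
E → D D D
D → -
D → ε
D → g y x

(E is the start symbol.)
{ '-' }

PREDICT(E → P g y) = (FIRST(RHS) \ {ε}) ∪ (FOLLOW(E) if ε ∈ FIRST(RHS), i.e. RHS ⇒* ε)
FIRST(P) = { '-' }
FIRST(P g y) = { '-' }
ε ∉ FIRST(P g y), so FOLLOW(E) is not added.
PREDICT(E → P g y) = { '-' }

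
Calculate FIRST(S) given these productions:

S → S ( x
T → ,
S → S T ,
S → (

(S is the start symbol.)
{ '(' }

To compute FIRST(S), examine every production with S on the left-hand side, reading each right-hand side left to right until a non-nullable symbol is reached.

From S → S ( x:
  - S is the symbol being defined: contributes nothing new
    S is not nullable, so stop
From S → S T ,:
  - S is the symbol being defined: contributes nothing new
    S is not nullable, so stop
From S → (:
  - '(' is a terminal: add '(' and stop

Collecting: FIRST(S) = { '(' }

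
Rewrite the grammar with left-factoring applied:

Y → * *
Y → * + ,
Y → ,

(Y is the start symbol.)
Y → * Y'
Y' → *
Y' → + ,
Y → ,

Left-factoring transforms A → αβ₁ | αβ₂ into A → αA' and A' → β₁ | β₂
(α is the longest common prefix among the alternatives). Repeat until
no nonterminal has two alternatives with a common prefix.

Round 1: Y has alternatives sharing prefix '*'. Introduce Y': Y → * Y'
  Add: Y' → *
  Add: Y' → + ,

No remaining common prefixes — done.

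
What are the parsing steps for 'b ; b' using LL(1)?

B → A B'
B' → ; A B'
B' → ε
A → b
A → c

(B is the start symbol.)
Stack is shown with the top on the left.

Stack     Input    Action
-------------------------
B $       b ; b $  output B → A B'
A B' $    b ; b $  output A → b
b B' $    b ; b $  match 'b'
B' $      ; b $    output B' → ; A B'
; A B' $  ; b $    match ';'
A B' $    b $      output A → b
b B' $    b $      match 'b'
B' $      $        output B' → ε
$         $        accept

The string is accepted.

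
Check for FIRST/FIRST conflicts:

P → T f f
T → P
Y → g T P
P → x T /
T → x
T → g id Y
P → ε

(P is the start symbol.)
A FIRST/FIRST conflict occurs when two productions N → α and N → β for the same non-terminal have FIRST(α) ∩ FIRST(β) ≠ ∅ (with ε ∈ FIRST of a nullable right-hand side, so two nullable alternatives also conflict).

FIRST sets of the non-terminals at (or reachable through a nullable prefix from) the front of some alternative:
  FIRST(T) = { 'f', 'g', 'x', ε }
  FIRST(P) = { 'f', 'g', 'x', ε }

Productions for P:
  P → T f f: FIRST = { 'f', 'g', 'x' }
  P → x T /: FIRST = { 'x' }
  P → ε: FIRST = { ε }
Productions for T:
  T → P: FIRST = { 'f', 'g', 'x', ε }
  T → x: FIRST = { 'x' }
  T → g id Y: FIRST = { 'g' }
Y has only one production, so no FIRST/FIRST conflict is possible there.

Conflict for P: P → T f f and P → x T /
  Overlap: { 'x' }
Conflict for T: T → P and T → x
  Overlap: { 'x' }
Conflict for T: T → P and T → g id Y
  Overlap: { 'g' }

Answer: Yes. P → T f f / P → x T '/' on { 'x' }; T → P / T → x on { 'x' }; T → P / T → g id Y on { 'g' }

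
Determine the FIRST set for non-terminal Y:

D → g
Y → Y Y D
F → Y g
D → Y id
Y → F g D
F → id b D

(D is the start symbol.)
{ 'id' }

To compute FIRST(Y), examine every production with Y on the left-hand side, reading each right-hand side left to right until a non-nullable symbol is reached.

FIRST sets of the other non-terminals involved (by the same procedure, iterated to a fixed point):
  FIRST(F) = { 'id' }

From Y → Y Y D:
  - Y is the symbol being defined: contributes nothing new
    Y is not nullable, so stop
From Y → F g D:
  - F is a non-terminal: add FIRST(F) \ {ε} = { 'id' }
    F is not nullable, so stop

Collecting: FIRST(Y) = { 'id' }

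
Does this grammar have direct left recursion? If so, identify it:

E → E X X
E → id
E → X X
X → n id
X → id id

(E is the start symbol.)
E → E X X: LEFT RECURSIVE (starts with E)
E → id: starts with id
E → X X: starts with X
X → n id: starts with n
X → id id: starts with id

The grammar has direct left recursion on: E.

Answer: Yes, E is left-recursive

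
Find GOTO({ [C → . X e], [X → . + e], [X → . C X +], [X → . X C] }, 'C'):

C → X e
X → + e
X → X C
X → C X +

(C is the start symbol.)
{ [C → . X e], [X → . + e], [X → . C X +], [X → . X C], [X → C . X +] }

GOTO(I, 'C') = CLOSURE({ [A → αX.β] : [A → α.Xβ] ∈ I, X = 'C' })

Items with dot before 'C', with the dot advanced:
  [X → . C X +] → [X → C . X +]
Closure of the advanced items:
  [X → C . X +] has the dot before X: add [X → . + e], [X → . X C], [X → . C X +]
  [X → . C X +] has the dot before C: add [C → . X e]

GOTO = { [C → . X e], [X → . + e], [X → . C X +], [X → . X C], [X → C . X +] }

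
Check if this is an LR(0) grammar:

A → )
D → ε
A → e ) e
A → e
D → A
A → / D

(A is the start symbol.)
Augment with A' → A and build the canonical LR(0) collection (I0 = CLOSURE({[A' → . A]}), then GOTO on every symbol after a dot until no new states appear). It has 9 states:
  I0: { [A → . )], [A → . / D], [A → . e ) e], [A → . e], [A' → . A] }  — shift
  I1: { [A → ) .] }  — reduce
  I2: { [A → . )], [A → . / D], [A → . e ) e], [A → . e], [A → / . D], [D → . A], [D → .] }  — shift, reduce
  I3: { [A' → A .] }  — accept
  I4: { [A → e . ) e], [A → e .] }  — shift, reduce
  I5: { [A → e ) . e] }  — shift
  I6: { [A → e ) e .] }  — reduce
  I7: { [D → A .] }  — reduce
  I8: { [A → / D .] }  — reduce

Conflict in state I2:
  Shift-reduce conflict between [D → .] and [A → . )]
So the grammar is NOT LR(0).

Answer: No. Shift-reduce conflict between [D → .] and [A → . )]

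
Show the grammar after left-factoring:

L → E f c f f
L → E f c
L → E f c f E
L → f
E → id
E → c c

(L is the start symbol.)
Left-factoring transforms A → αβ₁ | αβ₂ into A → αA' and A' → β₁ | β₂
(α is the longest common prefix among the alternatives). Repeat until
no nonterminal has two alternatives with a common prefix.

Round 1: L has alternatives sharing prefix 'E f c'. Introduce L': L → E f c L'
  Add: L' → f f
  Add: L' → ε
  Add: L' → f E

Round 2: L' has alternatives sharing prefix 'f'. Introduce L'': L' → f L''
  Add: L'' → f
  Add: L'' → E

No remaining common prefixes — done.

Resulting grammar:
L → E f c L'
L' → f L''
L'' → f
L'' → E
L' → ε
L → f
E → id
E → c c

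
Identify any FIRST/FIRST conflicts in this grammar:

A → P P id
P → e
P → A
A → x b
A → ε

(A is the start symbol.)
Yes. A → P P id / A → x b on { 'x' }; P → e / P → A on { 'e' }

FIRST sets of the non-terminals at (or reachable through a nullable prefix from) the front of some alternative:
  FIRST(P) = { 'e', 'id', 'x', ε }
  FIRST(A) = { 'e', 'id', 'x', ε }

Productions for A:
  A → P P id: FIRST = { 'e', 'id', 'x' }
  A → x b: FIRST = { 'x' }
  A → ε: FIRST = { ε }
Productions for P:
  P → e: FIRST = { 'e' }
  P → A: FIRST = { 'e', 'id', 'x', ε }

Conflict for A: A → P P id and A → x b
  Overlap: { 'x' }
Conflict for P: P → e and P → A
  Overlap: { 'e' }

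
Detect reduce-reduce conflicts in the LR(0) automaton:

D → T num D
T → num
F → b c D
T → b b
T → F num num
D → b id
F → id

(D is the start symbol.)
No reduce-reduce conflicts

A reduce-reduce conflict occurs when an LR(0) state has two complete items [A → α .] and [B → β .] — both call for a reduction, and with no lookahead the parser cannot choose between them.

Augment with D' → D and build the canonical LR(0) collection (I0 = CLOSURE({[D' → . D]}), then GOTO on every symbol after a dot until no new states appear). It has 15 states:
  I0: { [D → . T num D], [D → . b id], [D' → . D], [F → . b c D], [F → . id], [T → . F num num], [T → . b b], [T → . num] }  — shift
  I1: { [D' → D .] }  — accept
  I2: { [T → F . num num] }  — shift
  I3: { [D → T . num D] }  — shift
  I4: { [D → b . id], [F → b . c D], [T → b . b] }  — shift
  I5: { [F → id .] }  — reduce
  I6: { [T → num .] }  — reduce
  I7: { [T → b b .] }  — reduce
  I8: { [D → . T num D], [D → . b id], [F → . b c D], [F → . id], [F → b c . D], [T → . F num num], [T → . b b], [T → . num] }  — shift
  I9: { [D → b id .] }  — reduce
  I10: { [F → b c D .] }  — reduce
  I11: { [D → . T num D], [D → . b id], [D → T num . D], [F → . b c D], [F → . id], [T → . F num num], [T → . b b], [T → . num] }  — shift
  I12: { [D → T num D .] }  — reduce
  I13: { [T → F num . num] }  — shift
  I14: { [T → F num num .] }  — reduce

No state contains more than one complete item.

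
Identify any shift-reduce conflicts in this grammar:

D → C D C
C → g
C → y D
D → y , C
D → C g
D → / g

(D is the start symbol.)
A shift-reduce conflict occurs when an LR(0) state has both:
  - a complete (reduce) item [A → α .] (dot at the end), and
  - a shift item [B → β . c γ] (dot before a terminal).

Augment with D' → D and build the canonical LR(0) collection (I0 = CLOSURE({[D' → . D]}), then GOTO on every symbol after a dot until no new states appear). It has 14 states:
  I0: { [C → . g], [C → . y D], [D → . / g], [D → . C D C], [D → . C g], [D → . y , C], [D' → . D] }  — shift
  I1: { [D → / . g] }  — shift
  I2: { [C → . g], [C → . y D], [D → . / g], [D → . C D C], [D → . C g], [D → . y , C], [D → C . D C], [D → C . g] }  — shift
  I3: { [D' → D .] }  — accept
  I4: { [C → g .] }  — reduce
  I5: { [C → . g], [C → . y D], [C → y . D], [D → . / g], [D → . C D C], [D → . C g], [D → . y , C], [D → y . , C] }  — shift
  I6: { [C → . g], [C → . y D], [D → y , . C] }  — shift
  I7: { [C → y D .] }  — reduce
  I8: { [D → y , C .] }  — reduce
  I9: { [C → . g], [C → . y D], [C → y . D], [D → . / g], [D → . C D C], [D → . C g], [D → . y , C] }  — shift
  I10: { [C → . g], [C → . y D], [D → C D . C] }  — shift
  I11: { [C → g .], [D → C g .] }  — 2 reduces
  I12: { [D → C D C .] }  — reduce
  I13: { [D → / g .] }  — reduce

No state contains both a complete item and a shift item.

Answer: No shift-reduce conflicts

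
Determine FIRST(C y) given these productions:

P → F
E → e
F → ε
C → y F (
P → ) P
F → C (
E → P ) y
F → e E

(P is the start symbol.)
FIRST sets of the non-terminals involved (from the grammar, by fixed-point iteration):
  FIRST(C) = { 'y' }

To compute FIRST(C y), process the symbols left to right:
Symbol C is a non-terminal. Add FIRST(C) \ {ε} = { 'y' }
C is not nullable (ε ∉ FIRST(C)), so stop here.
FIRST(C y) = { 'y' }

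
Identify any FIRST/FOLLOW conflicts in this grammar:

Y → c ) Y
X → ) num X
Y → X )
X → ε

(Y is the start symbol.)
Nullable non-terminals: X.

X: nullable alternative(s) X → ε; FOLLOW(X) = { ')' }
  X → ) num X: FIRST \ {ε} = { ')' } — overlaps FOLLOW(X) on { ')' }: CONFLICT
  X → ε: FIRST \ {ε} = { } — this is the only nullable alternative, skip

Y has no nullable alternative, so no FIRST/FOLLOW check is needed there.

So the grammar has 1 FIRST/FOLLOW conflict (marked CONFLICT above).

Answer: Yes. X → ')' num X with FOLLOW(X) on { ')' }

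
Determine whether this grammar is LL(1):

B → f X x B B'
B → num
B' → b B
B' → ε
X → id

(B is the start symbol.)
A grammar is LL(1) if for each non-terminal N with multiple productions, the predict sets of those productions are pairwise disjoint, where PREDICT(N → α) = (FIRST(α) \ {ε}) ∪ (FOLLOW(N) if α ⇒* ε).

Relevant sets:
  FOLLOW(B') = { $, 'b' }

For B:
  PREDICT(B → f X x B B') = { 'f' }
  PREDICT(B → num) = { 'num' }
For B':
  PREDICT(B' → b B) = { 'b' }
  PREDICT(B' → ε) = { $, 'b' }
X has a single production, so nothing to check there.

Conflict found: Predict set conflict for B': { 'b' }
The grammar is NOT LL(1).

Answer: No. Predict set conflict for B': { 'b' }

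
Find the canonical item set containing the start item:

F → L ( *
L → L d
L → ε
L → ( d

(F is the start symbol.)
First, augment the grammar with F' → F
I₀ = CLOSURE({ [F' → . F] }):
  [F' → . F] has the dot before F: add [F → . L ( *]
  [F → . L ( *] has the dot before L: add [L → . L d], [L → .], [L → . ( d]
No further items can be added.

I₀ = { [F → . L ( *], [F' → . F], [L → . ( d], [L → . L d], [L → .] }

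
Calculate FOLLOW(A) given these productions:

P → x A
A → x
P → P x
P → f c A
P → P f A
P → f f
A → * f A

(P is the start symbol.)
In P → x A: A is at the end, add FOLLOW(P)
In P → f c A: A is at the end, add FOLLOW(P)
In P → P f A: A is at the end, add FOLLOW(P)
In A → * f A: A is at the end; this adds FOLLOW(A) to itself — nothing new

The FOLLOW sets referred to above (computed the same way, to a fixed point):
  FOLLOW(P) = { $, 'f', 'x' }

Taking the union: FOLLOW(A) = { $, 'f', 'x' }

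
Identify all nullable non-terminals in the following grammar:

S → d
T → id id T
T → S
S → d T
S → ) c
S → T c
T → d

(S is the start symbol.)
There are no ε-productions, so no non-terminal can derive ε.
No non-terminals are nullable.

Answer: None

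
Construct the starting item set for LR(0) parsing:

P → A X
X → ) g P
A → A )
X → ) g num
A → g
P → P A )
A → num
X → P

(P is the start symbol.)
{ [A → . A )], [A → . g], [A → . num], [P → . A X], [P → . P A )], [P' → . P] }

First, augment the grammar with P' → P
I₀ = CLOSURE({ [P' → . P] }):
  [P' → . P] has the dot before P: add [P → . A X], [P → . P A )]
  [P → . A X] has the dot before A: add [A → . A )], [A → . g], [A → . num]
No further items can be added.

I₀ = { [A → . A )], [A → . g], [A → . num], [P → . A X], [P → . P A )], [P' → . P] }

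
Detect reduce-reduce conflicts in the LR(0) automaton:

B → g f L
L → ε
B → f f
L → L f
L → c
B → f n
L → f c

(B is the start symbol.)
No reduce-reduce conflicts

Augment with B' → B and build the canonical LR(0) collection (I0 = CLOSURE({[B' → . B]}), then GOTO on every symbol after a dot until no new states appear). It has 12 states:
  I0: { [B → . f f], [B → . f n], [B → . g f L], [B' → . B] }  — shift
  I1: { [B' → B .] }  — accept
  I2: { [B → f . f], [B → f . n] }  — shift
  I3: { [B → g . f L] }  — shift
  I4: { [B → g f . L], [L → . L f], [L → . c], [L → . f c], [L → .] }  — shift, reduce
  I5: { [B → g f L .], [L → L . f] }  — shift, reduce
  I6: { [L → c .] }  — reduce
  I7: { [L → f . c] }  — shift
  I8: { [L → f c .] }  — reduce
  I9: { [L → L f .] }  — reduce
  I10: { [B → f f .] }  — reduce
  I11: { [B → f n .] }  — reduce

No state contains more than one complete item.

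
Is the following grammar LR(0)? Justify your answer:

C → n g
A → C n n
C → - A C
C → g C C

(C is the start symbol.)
Yes, the grammar is LR(0)

A grammar is LR(0) if no state in the canonical LR(0) collection has:
  - both a shift item (dot before a terminal) and a complete item (shift-reduce conflict), or
  - two or more complete items (reduce-reduce conflict; the accept item [C' → C .] counts as a complete item here).

Augment with C' → C and build the canonical LR(0) collection (I0 = CLOSURE({[C' → . C]}), then GOTO on every symbol after a dot until no new states appear). It has 13 states:
  I0: { [C → . - A C], [C → . g C C], [C → . n g], [C' → . C] }  — shift
  I1: { [A → . C n n], [C → - . A C], [C → . - A C], [C → . g C C], [C → . n g] }  — shift
  I2: { [C' → C .] }  — accept
  I3: { [C → . - A C], [C → . g C C], [C → . n g], [C → g . C C] }  — shift
  I4: { [C → n . g] }  — shift
  I5: { [C → n g .] }  — reduce
  I6: { [C → . - A C], [C → . g C C], [C → . n g], [C → g C . C] }  — shift
  I7: { [C → g C C .] }  — reduce
  I8: { [C → - A . C], [C → . - A C], [C → . g C C], [C → . n g] }  — shift
  I9: { [A → C . n n] }  — shift
  I10: { [A → C n . n] }  — shift
  I11: { [A → C n n .] }  — reduce
  I12: { [C → - A C .] }  — reduce

Every state is either a pure shift/goto state or contains exactly one complete item and nothing to shift — no conflicts. The grammar is LR(0).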